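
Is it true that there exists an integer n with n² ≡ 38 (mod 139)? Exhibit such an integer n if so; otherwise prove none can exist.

n = 90 works: 90² = 8100, and 8100 − 38 = 8062 = 58·139.

n = 90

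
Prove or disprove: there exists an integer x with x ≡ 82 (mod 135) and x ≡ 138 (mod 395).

Both moduli are multiples of 5 = gcd(135, 395), so any solution would satisfy x ≡ 82 and x ≡ 138 modulo 5 simultaneously.
These are incompatible: 82 − 138 = -56 is not divisible by 5.
Hence the system has no solution.

No, no such integer exists.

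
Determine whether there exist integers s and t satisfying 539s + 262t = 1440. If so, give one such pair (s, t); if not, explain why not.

539 and 262 are coprime, so 539s + 262t ranges over all of ℤ.
Euclidean algorithm: 539 = 2·262 + 15, 262 = 17·15 + 7, 15 = 2·7 + 1, 7 = 7·1 + 0.
Unwinding: 1 = 15 − 2·7 = 15 − 2·(262 − 17·15) = −2·262 + 35·15 = −2·262 + 35·(539 − 2·262) = 35·539 − 72·262, i.e. 539·35 + 262·(-72) = 1.
Scaling by 1440 gives the particular solution (s, t) = (50400, -103680).
Subtracting 192·262 from s and adding 192·539 to t gives the tidier solution (96, -192).
Check: 539·96 + 262·(-192) = 51744 − 50304 = 1440. ✓

s = 96, t = -192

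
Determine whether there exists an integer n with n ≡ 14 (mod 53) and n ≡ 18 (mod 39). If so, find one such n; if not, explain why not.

Since 53 and 39 share no common factor, CRT says the pair of congruences has a solution (unique mod 2067).
Any solution of the first congruence is n = 14 + 53t; substituting into the second, 53t ≡ 18 − 14 ≡ 4 (mod 39).
53 ≡ 14 (mod 39), so this reads 14t ≡ 4 (mod 39). To invert 14 modulo 39: 39 = 2·14 + 11, 14 = 1·11 + 3, 11 = 3·3 + 2, 3 = 1·2 + 1, 2 = 2·1 + 0, and unwinding, 1 = 3 − 1·2 = 3 − (11 − 3·3) = −11 + 4·3 = −11 + 4·(14 − 1·11) = 4·14 − 5·11 = 4·14 − 5·(39 − 2·14) = −5·39 + 14·14. Thus 14⁻¹ ≡ 14 (mod 39).
Therefore t ≡ 14·4 = 56 ≡ 17 (mod 39).
Taking t = 17 gives n = 14 + 53·17 = 915.
Indeed 915 ≡ 14 (mod 53) and 915 ≡ 18 (mod 39).

n = 915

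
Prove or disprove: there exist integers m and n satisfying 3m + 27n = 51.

m = 8, n = 1

Every value of 3m + 27n is a multiple of gcd(3, 27) = 3; since 3 ∣ 51, solutions exist.
Dividing through by 3 reduces the equation to 1m + 9n = 17.
With a unit coefficient on m, (m, n) = (17, 0) is an immediate solution.
The general solution is m = 17 + 9k, n = 0 − 1k; taking k = -1 gives the smaller pair m = 8, n = 1.
Check: 3·8 + 27·1 = 24 + 27 = 51. ✓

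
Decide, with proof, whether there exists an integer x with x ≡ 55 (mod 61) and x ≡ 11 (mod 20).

gcd(61, 20) = 1, so the Chinese Remainder Theorem guarantees exactly one residue class mod 1220 satisfying both.
Any solution of the first congruence is x = 55 + 61t; substituting into the second, 61t ≡ 11 − 55 ≡ 16 (mod 20).
61 ≡ 1 (mod 20), so this reads 1t ≡ 16 (mod 20). So t ≡ 16 (mod 20).
With t = 16: x = 55 + 61·16 = 1031.
Verify: 1031 = 16·61 + 55 and 1031 = 51·20 + 11. ✓

x = 1031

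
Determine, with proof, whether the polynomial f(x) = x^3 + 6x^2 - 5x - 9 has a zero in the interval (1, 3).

f(1) = -7 and f(3) = 57, which have opposite signs.
As a polynomial, f is continuous on every closed interval.
By the Intermediate Value Theorem f must vanish at some point of (1, 3).

Such a root exists.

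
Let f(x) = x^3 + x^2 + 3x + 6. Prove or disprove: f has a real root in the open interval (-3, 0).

Yes, f has a root in the interval.

f(-3) = -21 and f(0) = 6, which have opposite signs.
As a polynomial, f is continuous on every closed interval.
By the Intermediate Value Theorem, f takes the value 0 somewhere in the open interval.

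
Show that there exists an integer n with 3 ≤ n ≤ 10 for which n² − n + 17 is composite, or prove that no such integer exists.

No, no such integer n in that range exists.

The values for n = 3, 4, …, 10 are 23, 29, 37, 47, 59, 73, 89, 107, and each of these is prime.
So no value in the range makes the expression composite.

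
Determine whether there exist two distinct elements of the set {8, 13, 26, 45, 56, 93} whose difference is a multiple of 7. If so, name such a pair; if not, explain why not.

Residues mod 7: 8↦1, 13↦6, 26↦5, 45↦3, 56↦0, 93↦2.
All 6 residues are distinct, so no two elements differ by a multiple of 7.

There is no such pair.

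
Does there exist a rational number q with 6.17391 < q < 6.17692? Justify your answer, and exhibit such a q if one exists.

Look for a denominator N such that an integer falls strictly between N·6.17391 and N·6.17692. N = 17 works: 17·6.17391 = 104.95647 < 105 < 105.00764 = 17·6.17692.
So q = 105/17 works: it is a ratio of integers, and dividing 17·6.17391 < 105 < 17·6.17692 through by 17 gives 6.17391 < 105/17 < 6.17692.

q = 105/17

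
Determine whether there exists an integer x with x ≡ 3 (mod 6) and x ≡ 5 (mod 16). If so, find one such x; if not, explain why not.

Here gcd(6, 16) = 2, and both 3 and 5 leave remainder 1 mod 2, so the system is consistent.
List candidates x ≡ 3 (mod 6): 3, 9, 15, 21. Modulo 16 these are 3, 9, 15, 5; 21 gives 5 as required.
Indeed 21 ≡ 3 (mod 6) and 21 ≡ 5 (mod 16).

x = 21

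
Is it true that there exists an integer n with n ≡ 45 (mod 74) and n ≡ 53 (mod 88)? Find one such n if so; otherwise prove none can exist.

gcd(74, 88) = 2. A simultaneous solution exists iff 45 ≡ 53 (mod 2); here 45 mod 2 = 1 = 53 mod 2, so it does.
Put n = 45 + 74t, so we need 74t ≡ 8 (mod 88), equivalently (divide by 2) 37t ≡ 4 (mod 44).
To invert 37 modulo 44: 44 = 1·37 + 7, 37 = 5·7 + 2, 7 = 3·2 + 1, 2 = 2·1 + 0, and unwinding, 1 = 7 − 3·2 = 7 − 3·(37 − 5·7) = −3·37 + 16·7 = −3·37 + 16·(44 − 1·37) = 16·44 − 19·37. Thus 37⁻¹ ≡ -19 ≡ 25 (mod 44).
Therefore t ≡ 25·4 = 100 ≡ 12 (mod 44).
Then n = 45 + 74·12 = 933.
Check: 933 mod 74 = 45, 933 mod 88 = 53. ✓

n = 933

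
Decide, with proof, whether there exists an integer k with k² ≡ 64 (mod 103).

k = 95

Take k = 95. Then 95² = 9025 = 87·103 + 64, so 95² ≡ 64 (mod 103).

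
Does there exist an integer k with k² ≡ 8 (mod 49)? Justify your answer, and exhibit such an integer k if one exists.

k = 20

Take k = 20. Then 20² = 400 = 8·49 + 8, so 20² ≡ 8 (mod 49).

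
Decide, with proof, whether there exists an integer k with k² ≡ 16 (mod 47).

k = 43

k = 43 works: 43² = 1849, and 1849 − 16 = 1833 = 39·47.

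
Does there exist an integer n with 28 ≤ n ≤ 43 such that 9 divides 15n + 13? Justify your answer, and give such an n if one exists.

For n = 28, 29, …, 43 the values of 15n + 13 modulo 9 are 1, 7, 4, 1, 7, 4, 1, 7, 4, 1, 7, 4, 1, 7, 4, 1 respectively.
Since 0 is absent from this list, 9 ∤ 15n + 13 for every n with 28 ≤ n ≤ 43.

There is no such integer n in that range.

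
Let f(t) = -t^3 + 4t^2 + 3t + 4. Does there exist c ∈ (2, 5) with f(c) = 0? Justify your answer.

Such a root exists.

f(2) = 18 and f(5) = -6, which have opposite signs.
Since f is a polynomial it is continuous on [2, 5].
By the Intermediate Value Theorem, f takes the value 0 somewhere in the open interval.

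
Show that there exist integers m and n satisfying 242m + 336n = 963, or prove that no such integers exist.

There are no such integers.

Both 242 and 336 are divisible by gcd(242, 336) = 2, hence so is any combination 242m + 336n.
But 963 = 2·481 + 1, so 2 ∤ 963.
So the equation is unsolvable over ℤ.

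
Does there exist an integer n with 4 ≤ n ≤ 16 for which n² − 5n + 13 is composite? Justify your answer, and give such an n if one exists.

At n = 10: 10² − 5·10 + 13 = 63 = 3·21, which is composite.

n = 10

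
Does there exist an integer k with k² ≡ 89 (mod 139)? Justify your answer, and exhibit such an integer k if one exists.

Take k = 28. Then 28² = 784 = 5·139 + 89, so 28² ≡ 89 (mod 139).

k = 28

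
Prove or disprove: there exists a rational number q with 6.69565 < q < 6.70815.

q = 67/10

Multiplying by 10: 10·6.69565 = 66.95650 and 10·6.70815 = 67.08150, so the integer 67 lies strictly between them.
Dividing back, 6.69565 < 67/10 < 6.70815, and 67/10 is rational.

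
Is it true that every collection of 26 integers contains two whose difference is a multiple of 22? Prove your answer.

Yes.

Partition the integers by their residue mod 22; there are 22 classes.
Since 26 > 22, two of the 26 integers must share a residue class by the pigeonhole principle; call them a and b.
Their difference a − b is then a multiple of 22.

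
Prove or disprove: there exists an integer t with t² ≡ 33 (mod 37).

t = 12

Take t = 12. Then 12² = 144 = 3·37 + 33, so 12² ≡ 33 (mod 37).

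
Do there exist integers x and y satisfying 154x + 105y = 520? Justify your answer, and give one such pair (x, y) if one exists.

No such integers exist.

gcd(154, 105) = 7, so every integer of the form 154x + 105y is a multiple of 7.
However 520 leaves remainder 2 on division by 7.
So the equation is unsolvable over ℤ.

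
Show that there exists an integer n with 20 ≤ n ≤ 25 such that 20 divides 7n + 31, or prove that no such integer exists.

No such integer n in that range exists.

The values of 7n + 31 for n = 20, 21, …, 25 are 171, 178, 185, 192, 199, 206; reduced mod 20 these are 11, 18, 5, 12, 19, 6.
Since 0 is absent from this list, 20 ∤ 7n + 31 for every n with 20 ≤ n ≤ 25.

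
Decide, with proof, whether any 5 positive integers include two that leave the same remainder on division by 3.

Yes, this is always true.

There are exactly 3 possible remainders on division by 3.
With 5 integers and only 3 classes, the pigeonhole principle forces two of them, say a and b, into the same class.
That is, a and b leave the same remainder on division by 3, as claimed.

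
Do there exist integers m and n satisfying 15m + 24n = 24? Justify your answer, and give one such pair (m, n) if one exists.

Since gcd(15, 24) = 3 and 24 = 3·8, Bézout's identity guarantees a solution.
Dividing through by 3 reduces the equation to 5m + 8n = 8.
Euclidean algorithm: 8 = 1·5 + 3, 5 = 1·3 + 2, 3 = 1·2 + 1, 2 = 2·1 + 0.
Working back up the chain: 1 = 3 − 1·2 = 3 − (5 − 1·3) = −5 + 2·3 = −5 + 2·(8 − 1·5) = 2·8 − 3·5. So 5·(-3) + 8·2 = 1.
Scaling by 8 gives the particular solution (m, n) = (-24, 16).
The general solution is m = -24 + 8k, n = 16 − 5k; taking k = 3 gives the smaller pair m = 0, n = 1.
Check: 15·0 + 24·1 = 0 + 24 = 24. ✓

m = 0, n = 1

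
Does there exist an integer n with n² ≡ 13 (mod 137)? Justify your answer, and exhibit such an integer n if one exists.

137 is prime, so by Euler's criterion 13 is a square mod 137 iff 13^((137−1)/2) = 13^68 ≡ 1 (mod 137).
Repeated squaring mod 137: 13^2 = 169 ≡ 32; 13^4 ≡ 32² = 1024 ≡ 65; 13^8 ≡ 65² = 4225 ≡ 115; 13^16 ≡ 115² = 13225 ≡ 73; 13^32 ≡ 73² = 5329 ≡ 123; 13^64 ≡ 123² = 15129 ≡ 59.
Since 68 = 64 + 4, 13^68 ≡ 59 · 65; multiplying out mod 137: 59·65 = 3835 ≡ 136. Thus 13^68 ≡ 136 ≡ −1 (mod 137).
The value −1 means 13 is a non-residue modulo 137, so n² ≡ 13 (mod 137) is impossible.

No such integer exists.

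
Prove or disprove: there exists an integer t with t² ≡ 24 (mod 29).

t = 16

Take t = 16. Then 16² = 256 = 8·29 + 24, so 16² ≡ 24 (mod 29).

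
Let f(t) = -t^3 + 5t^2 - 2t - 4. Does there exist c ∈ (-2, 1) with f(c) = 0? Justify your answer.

f(-2) = 28 and f(1) = -2, which have opposite signs.
As a polynomial, f is continuous on every closed interval.
By the Intermediate Value Theorem, f takes the value 0 somewhere in the open interval.

Yes, such a c exists.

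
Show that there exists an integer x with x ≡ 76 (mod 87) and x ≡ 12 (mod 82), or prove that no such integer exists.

gcd(87, 82) = 1, so the Chinese Remainder Theorem guarantees exactly one residue class mod 7134 satisfying both.
Any solution of the first congruence is x = 76 + 87t; substituting into the second, 87t ≡ 12 − 76 ≡ 18 (mod 82).
87 ≡ 5 (mod 82), so this reads 5t ≡ 18 (mod 82). Since 5·33 = 165 = 2·82 + 1, the inverse of 5 mod 82 is 33.
Therefore t ≡ 33·18 = 594 ≡ 20 (mod 82).
Taking t = 20 gives x = 76 + 87·20 = 1816.
Verify: 1816 = 20·87 + 76 and 1816 = 22·82 + 12. ✓

x = 1816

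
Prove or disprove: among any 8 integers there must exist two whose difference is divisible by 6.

Yes.

There are exactly 6 possible remainders on division by 6.
Placing 8 integers into 6 classes, some class receives at least two — say a and b.
Equal remainders mean a − b ≡ 0 (mod 6), so 6 divides their difference.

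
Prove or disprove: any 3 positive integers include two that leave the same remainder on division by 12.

No, the set {46, 47, 48} is a counterexample.

Try 3 consecutive integers, 46, 47, 48. Their remainders mod 12 are 10, 11, 0 — pairwise different, as any 3 ≤ 12 consecutive integers have distinct residues.
So no two of them leave the same remainder on division by 12; the claim fails for this set.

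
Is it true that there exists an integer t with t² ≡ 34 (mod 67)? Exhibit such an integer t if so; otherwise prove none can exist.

No, no such integer exists.

67 is prime, so by Euler's criterion 34 is a square mod 67 iff 34^((67−1)/2) = 34^33 ≡ 1 (mod 67).
Squaring successively (mod 67): 34^2 = 1156 ≡ 17; 34^4 ≡ 17² = 289 ≡ 21; 34^8 ≡ 21² = 441 ≡ 39; 34^16 ≡ 39² = 1521 ≡ 47; 34^32 ≡ 47² = 2209 ≡ 65.
Since 33 = 32 + 1, 34^33 ≡ 65 · 34; multiplying out mod 67: 65·34 = 2210 ≡ 66. Thus 34^33 ≡ 66 ≡ −1 (mod 67).
The value −1 means 34 is a non-residue modulo 67, so t² ≡ 34 (mod 67) is impossible.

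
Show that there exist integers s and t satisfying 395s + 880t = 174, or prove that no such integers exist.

Both 395 and 880 are divisible by gcd(395, 880) = 5, hence so is any combination 395s + 880t.
But 174 = 5·34 + 4, so 5 ∤ 174.
Hence no integers s, t satisfy the equation.

No, no such integers exist.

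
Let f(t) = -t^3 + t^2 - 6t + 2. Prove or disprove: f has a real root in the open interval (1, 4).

No such root exists.

f(1) = -4 and f(4) = -70, both negative.
f'(t) = -3t^2 + 2t - 6 has discriminant 2² − 4·(-3)·(-6) = -68 < 0, so f' has no real roots and is negative for every real t.
Hence f is strictly decreasing on ℝ, and in particular on [1, 4]. A strictly monotone function with same-sign endpoint values stays negative on the whole interval, so f has no zero in (1, 4).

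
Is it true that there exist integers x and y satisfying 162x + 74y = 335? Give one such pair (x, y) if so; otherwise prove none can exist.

No, no such integers exist.

gcd(162, 74) = 2, so every integer of the form 162x + 74y is a multiple of 2.
However 335 leaves remainder 1 on division by 2.
Hence no integers x, y satisfy the equation.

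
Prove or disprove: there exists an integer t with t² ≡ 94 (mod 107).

No such integer exists.

107 is prime, so by Euler's criterion 94 is a square mod 107 iff 94^((107−1)/2) = 94^53 ≡ 1 (mod 107).
Squaring successively (mod 107): 94^2 = 8836 ≡ 62; 94^4 ≡ 62² = 3844 ≡ 99; 94^8 ≡ 99² = 9801 ≡ 64; 94^16 ≡ 64² = 4096 ≡ 30; 94^32 ≡ 30² = 900 ≡ 44.
Since 53 = 32 + 16 + 4 + 1, 94^53 ≡ 44 · 30 · 99 · 94; multiplying out mod 107: 44·30 = 1320 ≡ 36, then 36·99 = 3564 ≡ 33, then 33·94 = 3102 ≡ 106. Thus 94^53 ≡ 106 ≡ −1 (mod 107).
By Euler's criterion 94 is a quadratic non-residue mod 107: no t satisfies t² ≡ 94 (mod 107).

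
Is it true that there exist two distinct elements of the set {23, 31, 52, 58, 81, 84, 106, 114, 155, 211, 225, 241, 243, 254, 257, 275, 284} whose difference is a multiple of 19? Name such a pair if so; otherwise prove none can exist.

No such pair exists.

Residues mod 19: 23↦4, 31↦12, 52↦14, 58↦1, 81↦5, 84↦8, 106↦11, 114↦0, 155↦3, 211↦2, 225↦16, 241↦13, 243↦15, 254↦7, 257↦10, 275↦9, 284↦18.
All 17 residues are distinct, so no two elements differ by a multiple of 19.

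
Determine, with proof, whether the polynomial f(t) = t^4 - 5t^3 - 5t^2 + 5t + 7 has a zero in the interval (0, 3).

Yes, f has a root in the interval.

f(0) = 7 and f(3) = -77, which have opposite signs.
Since f is a polynomial it is continuous on [0, 3].
By the Intermediate Value Theorem, f takes the value 0 somewhere in the open interval.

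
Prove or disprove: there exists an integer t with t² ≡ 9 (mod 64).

t = 61

Take t = 61. Then 61² = 3721 = 58·64 + 9, so 61² ≡ 9 (mod 64).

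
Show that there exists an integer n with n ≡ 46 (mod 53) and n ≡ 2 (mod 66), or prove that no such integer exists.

n = 2378

Since 53 and 66 share no common factor, CRT says the pair of congruences has a solution (unique mod 3498).
Any solution of the first congruence is n = 46 + 53t; substituting into the second, 53t ≡ 2 − 46 ≡ 22 (mod 66).
Note 53·5 = 265 ≡ 1 (mod 66) (as 265 − 1 = 4·66), so 53⁻¹ ≡ 5.
Multiplying by 5: t ≡ 5·22 = 110 ≡ 44 (mod 66).
Taking t = 44 gives n = 46 + 53·44 = 2378.
Verify: 2378 = 44·53 + 46 and 2378 = 36·66 + 2. ✓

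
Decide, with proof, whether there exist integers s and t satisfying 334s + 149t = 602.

s = 25, t = -52

Since gcd(334, 149) = 1, every integer is an integer combination of 334 and 149.
Run the Euclidean algorithm on 334 and 149: 334 = 2·149 + 36, 149 = 4·36 + 5, 36 = 7·5 + 1, 5 = 5·1 + 0.
Unwinding: 1 = 36 − 7·5 = 36 − 7·(149 − 4·36) = −7·149 + 29·36 = −7·149 + 29·(334 − 2·149) = 29·334 − 65·149, i.e. 334·29 + 149·(-65) = 1.
Times 602: 334·17458 + 149·(-39130) = 602, so (17458, -39130) solves it.
Subtracting 117·149 from s and adding 117·334 to t gives the tidier solution (25, -52).
Indeed 334·25 + 149·(-52) = 8350 − 7748 = 602.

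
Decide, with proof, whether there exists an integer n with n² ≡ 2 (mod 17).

n = 6 works: 6² = 36, and 36 − 2 = 34 = 2·17.

n = 6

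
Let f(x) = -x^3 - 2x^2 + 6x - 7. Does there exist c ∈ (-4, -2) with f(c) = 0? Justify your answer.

f(-4) = 1 and f(-2) = -19, which have opposite signs.
As a polynomial, f is continuous on every closed interval.
The Intermediate Value Theorem then guarantees some c ∈ (-4, -2) with f(c) = 0.

Yes, such a c exists.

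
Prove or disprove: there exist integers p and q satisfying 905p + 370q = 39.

Any value of 905p + 370q is a multiple of gcd(905, 370) = 5.
But 39 = 5·7 + 4, so 5 ∤ 39.
Hence no integers p, q satisfy the equation.

No, no such integers exist.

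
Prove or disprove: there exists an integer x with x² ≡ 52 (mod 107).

x = 65 works: 65² = 4225, and 4225 − 52 = 4173 = 39·107.

x = 65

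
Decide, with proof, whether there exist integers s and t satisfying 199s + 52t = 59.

s = 5, t = -18

Since gcd(199, 52) = 1, every integer is an integer combination of 199 and 52.
Run the Euclidean algorithm on 199 and 52: 199 = 3·52 + 43, 52 = 1·43 + 9, 43 = 4·9 + 7, 9 = 1·7 + 2, 7 = 3·2 + 1, 2 = 2·1 + 0.
Back-substituting, 1 = 7 − 3·2 = 7 − 3·(9 − 1·7) = −3·9 + 4·7 = −3·9 + 4·(43 − 4·9) = 4·43 − 19·9 = 4·43 − 19·(52 − 1·43) = −19·52 + 23·43 = −19·52 + 23·(199 − 3·52) = 23·199 − 88·52; that is, 199·23 + 52·(-88) = 1.
Times 59: 199·1357 + 52·(-5192) = 59, so (1357, -5192) solves it.
The general solution is s = 1357 + 52k, t = -5192 − 199k; taking k = -26 gives the smaller pair s = 5, t = -18.
Indeed 199·5 + 52·(-18) = 995 − 936 = 59.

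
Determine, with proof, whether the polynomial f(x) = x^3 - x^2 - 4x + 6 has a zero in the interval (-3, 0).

f(-3) = -18 and f(0) = 6, which have opposite signs.
As a polynomial, f is continuous on every closed interval.
By the Intermediate Value Theorem, f takes the value 0 somewhere in the open interval.

Yes, f has a root in the interval.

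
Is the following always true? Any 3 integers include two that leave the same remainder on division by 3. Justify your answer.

Try 3 consecutive integers, 1, 2, 3. Their remainders mod 3 are 1, 2, 0 — pairwise different, as any 3 ≤ 3 consecutive integers have distinct residues.
Hence this collection has no pair with equal remainders mod 3, disproving the claim.

No, the set {1, 2, 3} is a counterexample.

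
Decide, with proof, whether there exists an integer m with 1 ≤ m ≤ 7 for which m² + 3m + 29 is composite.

m = 1

At m = 1: 1² + 3·1 + 29 = 33 = 3·11, which is composite.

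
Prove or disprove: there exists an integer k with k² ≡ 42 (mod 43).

Apply Euler's criterion with the prime 43: 42 is a quadratic residue iff 42^21 ≡ 1 (mod 43), and a non-residue iff it is ≡ −1.
Repeated squaring mod 43: 42^2 = 1764 ≡ 1; 42^4 ≡ 1² = 1 ≡ 1; 42^8 ≡ 1² = 1 ≡ 1; 42^16 ≡ 1² = 1 ≡ 1.
Since 21 = 16 + 4 + 1, 42^21 ≡ 1 · 1 · 42; multiplying out mod 43: 1·1 = 1 ≡ 1, then 1·42 = 42 ≡ 42. Thus 42^21 ≡ 42 ≡ −1 (mod 43).
By Euler's criterion 42 is a quadratic non-residue mod 43: no k satisfies k² ≡ 42 (mod 43).

No such integer exists.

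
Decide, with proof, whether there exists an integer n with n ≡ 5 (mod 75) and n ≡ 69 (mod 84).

There is no such integer.

Both moduli are multiples of 3 = gcd(75, 84), so any solution would satisfy n ≡ 5 and n ≡ 69 modulo 3 simultaneously.
But 5 mod 3 = 2 while 69 mod 3 = 0, a contradiction.
Hence the system has no solution.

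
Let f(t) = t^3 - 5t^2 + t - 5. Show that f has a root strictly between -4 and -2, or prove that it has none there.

No such root exists.

f(-4) = -153 and f(-2) = -35, both negative, so a sign-change argument is unavailable; we show f keeps this sign on the whole interval.
Shift to the endpoint -2: with t = -2 − u (0 < u < 2), one computes f(-2 − u) = -u^3 - 11u^2 - 33u - 35.
All 4 nonzero coefficients of this polynomial in u are negative; hence for u > 0 the value is a sum of negative terms (the constant -35 among them).
So f is strictly negative on (-4, -2); no root exists in the interval.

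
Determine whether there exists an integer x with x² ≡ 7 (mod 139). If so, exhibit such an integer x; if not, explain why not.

Take x = 29. Then 29² = 841 = 6·139 + 7, so 29² ≡ 7 (mod 139).

x = 29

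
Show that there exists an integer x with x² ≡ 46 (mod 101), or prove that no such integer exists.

No such integer exists.

101 is prime, so by Euler's criterion 46 is a square mod 101 iff 46^((101−1)/2) = 46^50 ≡ 1 (mod 101).
Repeated squaring mod 101: 46^2 = 2116 ≡ 96; 46^4 ≡ 96² = 9216 ≡ 25; 46^8 ≡ 25² = 625 ≡ 19; 46^16 ≡ 19² = 361 ≡ 58; 46^32 ≡ 58² = 3364 ≡ 31.
Since 50 = 32 + 16 + 2, 46^50 ≡ 31 · 58 · 96; multiplying out mod 101: 31·58 = 1798 ≡ 81, then 81·96 = 7776 ≡ 100. Thus 46^50 ≡ 100 ≡ −1 (mod 101).
By Euler's criterion 46 is a quadratic non-residue mod 101: no x satisfies x² ≡ 46 (mod 101).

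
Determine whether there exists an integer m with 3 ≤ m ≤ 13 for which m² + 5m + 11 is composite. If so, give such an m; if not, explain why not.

m = 8

At m = 8: 8² + 5·8 + 11 = 115 = 5·23, which is composite.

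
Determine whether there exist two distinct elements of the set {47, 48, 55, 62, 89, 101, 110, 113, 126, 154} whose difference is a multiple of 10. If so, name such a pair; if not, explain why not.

No such pair exists.

Reduce each element modulo 10: 47↦7, 48↦8, 55↦5, 62↦2, 89↦9, 101↦1, 110↦0, 113↦3, 126↦6, 154↦4.
All 10 residues are distinct, so no two elements differ by a multiple of 10.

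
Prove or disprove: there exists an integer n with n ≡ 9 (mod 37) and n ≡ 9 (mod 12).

The moduli 37 and 12 are coprime, so by the Chinese Remainder Theorem a unique solution modulo 444 exists.
Write n = 9 + 37t and require 9 + 37t ≡ 9 (mod 12), i.e. 37t ≡ 0 (mod 12).
37 ≡ 1 (mod 12), so this reads 1t ≡ 0 (mod 12). t = 0 satisfies this.
Taking t = 0 gives n = 9 + 37·0 = 9.
Verify: 9 = 0·37 + 9 and 9 = 0·12 + 9. ✓

n = 9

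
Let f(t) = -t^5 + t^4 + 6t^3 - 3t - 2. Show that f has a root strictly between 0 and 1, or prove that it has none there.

Yes, f has a root in the interval.

f(0) = -2 and f(1) = 1, which have opposite signs.
f is continuous everywhere (it is a polynomial), in particular on [0, 1].
By the Intermediate Value Theorem, f takes the value 0 somewhere in the open interval.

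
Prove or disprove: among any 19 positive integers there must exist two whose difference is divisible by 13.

Yes, this is always true.

Each integer lies in one of the 13 residue classes modulo 13.
Since 19 > 13, two of the 19 integers must share a residue class by the pigeonhole principle; call them a and b.
Then a ≡ b (mod 13), i.e. 13 ∣ (a − b).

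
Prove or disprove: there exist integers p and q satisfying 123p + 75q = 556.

No, no such integers exist.

Both 123 and 75 are divisible by gcd(123, 75) = 3, hence so is any combination 123p + 75q.
But 556 = 3·185 + 1, so 3 ∤ 556.
Hence no integers p, q satisfy the equation.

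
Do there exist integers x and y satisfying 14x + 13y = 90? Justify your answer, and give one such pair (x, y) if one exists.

14 and 13 are coprime, so 14x + 13y ranges over all of ℤ.
Run the Euclidean algorithm on 14 and 13: 14 = 1·13 + 1, 13 = 13·1 + 0.
Working back up the chain: 1 = 14 − 1·13. So 14·1 + 13·(-1) = 1.
Times 90: 14·90 + 13·(-90) = 90, so (90, -90) solves it.
Subtracting 6·13 from x and adding 6·14 to y gives the tidier solution (12, -6).
Indeed 14·12 + 13·(-6) = 168 − 78 = 90.

x = 12, y = -6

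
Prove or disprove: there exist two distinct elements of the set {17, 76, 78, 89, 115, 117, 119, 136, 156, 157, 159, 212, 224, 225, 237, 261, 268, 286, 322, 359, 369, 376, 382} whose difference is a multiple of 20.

Reduce each element mod 20: 17↦17, 76↦16, 78↦18, 89↦9, 115↦15, 117↦17, 119↦19, 136↦16, 156↦16, 157↦17, 159↦19, 212↦12, 224↦4, 225↦5, 237↦17, 261↦1, 268↦8, 286↦6, 322↦2, 359↦19, 369↦9, 376↦16, 382↦2. The residue 17 repeats (at 17 and 117), and 117 − 17 = 100 = 5·20.

The pair (17, 117) works.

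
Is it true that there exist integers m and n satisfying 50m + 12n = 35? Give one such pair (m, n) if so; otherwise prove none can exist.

gcd(50, 12) = 2, so every integer of the form 50m + 12n is a multiple of 2.
But 35 is not a multiple of 2 (it leaves remainder 1).
So the equation is unsolvable over ℤ.

No, no such integers exist.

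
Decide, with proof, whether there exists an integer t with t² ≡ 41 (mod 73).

Take t = 25. Then 25² = 625 = 8·73 + 41, so 25² ≡ 41 (mod 73).

t = 25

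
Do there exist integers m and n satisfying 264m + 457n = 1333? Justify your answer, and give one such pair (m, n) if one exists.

Since gcd(264, 457) = 1, every integer is an integer combination of 264 and 457.
Euclidean algorithm: 457 = 1·264 + 193, 264 = 1·193 + 71, 193 = 2·71 + 51, 71 = 1·51 + 20, 51 = 2·20 + 11, 20 = 1·11 + 9, 11 = 1·9 + 2, 9 = 4·2 + 1, 2 = 2·1 + 0.
Back-substituting, 1 = 9 − 4·2 = 9 − 4·(11 − 1·9) = −4·11 + 5·9 = −4·11 + 5·(20 − 1·11) = 5·20 − 9·11 = 5·20 − 9·(51 − 2·20) = −9·51 + 23·20 = −9·51 + 23·(71 − 1·51) = 23·71 − 32·51 = 23·71 − 32·(193 − 2·71) = −32·193 + 87·71 = −32·193 + 87·(264 − 1·193) = 87·264 − 119·193 = 87·264 − 119·(457 − 1·264) = −119·457 + 206·264; that is, 264·206 + 457·(-119) = 1.
Scaling by 1333 gives the particular solution (m, n) = (274598, -158627).
Shifting by a multiple of (457, −264) keeps it a solution: m = 274598 − 600·457 = 398, n = -158627 + 600·264 = -227.
Check: 264·398 + 457·(-227) = 105072 − 103739 = 1333. ✓

m = 398, n = -227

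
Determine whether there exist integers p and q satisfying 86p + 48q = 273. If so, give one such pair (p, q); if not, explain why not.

No, no such integers exist.

Both 86 and 48 are divisible by gcd(86, 48) = 2, hence so is any combination 86p + 48q.
But 273 is not a multiple of 2 (it leaves remainder 1).
So the equation is unsolvable over ℤ.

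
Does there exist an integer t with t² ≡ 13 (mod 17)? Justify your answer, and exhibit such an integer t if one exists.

t = 8 works: 8² = 64, and 64 − 13 = 51 = 3·17.

t = 8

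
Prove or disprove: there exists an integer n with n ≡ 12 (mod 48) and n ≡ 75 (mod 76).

No such integer exists.

Reduce both congruences modulo 4, which divides 48 and 76: they say n ≡ 12 (mod 4) and n ≡ 75 (mod 4).
However 12 ≡ 0 and 75 ≡ 3 (mod 4), and 0 ≠ 3.
So no integer satisfies both congruences.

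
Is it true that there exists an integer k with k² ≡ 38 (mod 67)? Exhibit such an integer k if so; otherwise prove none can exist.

Apply Euler's criterion with the prime 67: 38 is a quadratic residue iff 38^33 ≡ 1 (mod 67), and a non-residue iff it is ≡ −1.
Squaring successively (mod 67): 38^2 = 1444 ≡ 37; 38^4 ≡ 37² = 1369 ≡ 29; 38^8 ≡ 29² = 841 ≡ 37; 38^16 ≡ 37² = 1369 ≡ 29; 38^32 ≡ 29² = 841 ≡ 37.
Since 33 = 32 + 1, 38^33 ≡ 37 · 38; multiplying out mod 67: 37·38 = 1406 ≡ 66. Thus 38^33 ≡ 66 ≡ −1 (mod 67).
The value −1 means 38 is a non-residue modulo 67, so k² ≡ 38 (mod 67) is impossible.

No, no such integer exists.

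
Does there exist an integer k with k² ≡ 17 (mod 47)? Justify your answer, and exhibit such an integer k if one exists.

k = 39

Take k = 39. Then 39² = 1521 = 32·47 + 17, so 39² ≡ 17 (mod 47).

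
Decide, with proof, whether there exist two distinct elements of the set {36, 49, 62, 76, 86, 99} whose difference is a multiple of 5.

Reduce each element mod 5: 36↦1, 49↦4, 62↦2, 76↦1, 86↦1, 99↦4. The residue 1 repeats (at 36 and 76), and 76 − 36 = 40 = 8·5.

The pair (36, 76) works.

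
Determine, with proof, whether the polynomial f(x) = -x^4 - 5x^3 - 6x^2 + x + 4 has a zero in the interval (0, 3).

f(0) = 4 and f(3) = -263, which have opposite signs.
As a polynomial, f is continuous on every closed interval.
By the Intermediate Value Theorem f must vanish at some point of (0, 3).

Such a root exists.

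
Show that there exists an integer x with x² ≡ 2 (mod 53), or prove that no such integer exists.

53 is prime, so by Euler's criterion 2 is a square mod 53 iff 2^((53−1)/2) = 2^26 ≡ 1 (mod 53).
Repeated squaring mod 53: 2^2 = 4 ≡ 4; 2^4 ≡ 4² = 16 ≡ 16; 2^8 ≡ 16² = 256 ≡ 44; 2^16 ≡ 44² = 1936 ≡ 28.
Since 26 = 16 + 8 + 2, 2^26 ≡ 28 · 44 · 4; multiplying out mod 53: 28·44 = 1232 ≡ 13, then 13·4 = 52 ≡ 52. Thus 2^26 ≡ 52 ≡ −1 (mod 53).
By Euler's criterion 2 is a quadratic non-residue mod 53: no x satisfies x² ≡ 2 (mod 53).

No, no such integer exists.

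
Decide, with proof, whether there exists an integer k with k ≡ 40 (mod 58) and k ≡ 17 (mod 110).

gcd(58, 110) = 2. If k ≡ 40 (mod 58) and k ≡ 17 (mod 110), then k ≡ 40 (mod 2) and k ≡ 17 (mod 2).
However 40 ≡ 0 and 17 ≡ 1 (mod 2), and 0 ≠ 1.
Hence the system has no solution.

No, no such integer exists.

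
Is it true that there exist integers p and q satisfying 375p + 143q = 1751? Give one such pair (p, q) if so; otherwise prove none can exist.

p = 2, q = 7

Since gcd(375, 143) = 1, every integer is an integer combination of 375 and 143.
Euclidean algorithm: 375 = 2·143 + 89, 143 = 1·89 + 54, 89 = 1·54 + 35, 54 = 1·35 + 19, 35 = 1·19 + 16, 19 = 1·16 + 3, 16 = 5·3 + 1, 3 = 3·1 + 0.
Unwinding: 1 = 16 − 5·3 = 16 − 5·(19 − 1·16) = −5·19 + 6·16 = −5·19 + 6·(35 − 1·19) = 6·35 − 11·19 = 6·35 − 11·(54 − 1·35) = −11·54 + 17·35 = −11·54 + 17·(89 − 1·54) = 17·89 − 28·54 = 17·89 − 28·(143 − 1·89) = −28·143 + 45·89 = −28·143 + 45·(375 − 2·143) = 45·375 − 118·143, i.e. 375·45 + 143·(-118) = 1.
Times 1751: 375·78795 + 143·(-206618) = 1751, so (78795, -206618) solves it.
Shifting by a multiple of (143, −375) keeps it a solution: p = 78795 − 551·143 = 2, q = -206618 + 551·375 = 7.
Check: 375·2 + 143·7 = 750 + 1001 = 1751. ✓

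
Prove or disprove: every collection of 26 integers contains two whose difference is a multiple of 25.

True.

Partition the integers by their residue mod 25; there are 25 classes.
Since 26 > 25, two of the 26 integers must share a residue class by the pigeonhole principle; call them a and b.
Then a ≡ b (mod 25), i.e. 25 ∣ (a − b).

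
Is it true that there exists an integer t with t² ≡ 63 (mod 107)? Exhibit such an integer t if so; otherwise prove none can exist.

107 is prime, so by Euler's criterion 63 is a square mod 107 iff 63^((107−1)/2) = 63^53 ≡ 1 (mod 107).
Squaring successively (mod 107): 63^2 = 3969 ≡ 10; 63^4 ≡ 10² = 100 ≡ 100; 63^8 ≡ 100² = 10000 ≡ 49; 63^16 ≡ 49² = 2401 ≡ 47; 63^32 ≡ 47² = 2209 ≡ 69.
Since 53 = 32 + 16 + 4 + 1, 63^53 ≡ 69 · 47 · 100 · 63; multiplying out mod 107: 69·47 = 3243 ≡ 33, then 33·100 = 3300 ≡ 90, then 90·63 = 5670 ≡ 106. Thus 63^53 ≡ 106 ≡ −1 (mod 107).
By Euler's criterion 63 is a quadratic non-residue mod 107: no t satisfies t² ≡ 63 (mod 107).

There is no such integer.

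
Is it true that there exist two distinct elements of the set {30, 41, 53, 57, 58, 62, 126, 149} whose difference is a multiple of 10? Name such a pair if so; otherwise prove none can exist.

Reduce each element modulo 10: 30↦0, 41↦1, 53↦3, 57↦7, 58↦8, 62↦2, 126↦6, 149↦9.
These 8 residues are pairwise different, hence no difference of two elements is divisible by 10.

No, no such pair exists.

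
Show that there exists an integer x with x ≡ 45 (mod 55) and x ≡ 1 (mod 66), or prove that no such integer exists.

gcd(55, 66) = 11. A simultaneous solution exists iff 45 ≡ 1 (mod 11); here 45 mod 11 = 1 = 1 mod 11, so it does.
The integers ≡ 45 (mod 55) are 45, 100, 155, 210, 265, …; their remainders mod 66 are 45, 34, 23, 12, 1, so x = 265 is the first that is ≡ 1 (mod 66).
Check: 265 mod 55 = 45, 265 mod 66 = 1. ✓

x = 265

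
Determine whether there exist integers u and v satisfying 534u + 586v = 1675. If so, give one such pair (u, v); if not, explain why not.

gcd(534, 586) = 2, so every integer of the form 534u + 586v is a multiple of 2.
But 1675 is not a multiple of 2 (it leaves remainder 1).
Hence no integers u, v satisfy the equation.

No such integers exist.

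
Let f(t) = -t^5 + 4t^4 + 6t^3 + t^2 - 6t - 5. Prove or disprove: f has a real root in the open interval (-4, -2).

The endpoint values f(-4) = 1699 and f(-2) = 59 are both positive. Claim: f(t) > 0 for every t in (-4, -2).
Shift to the endpoint -2: with t = -2 − u (0 < u < 2), one computes f(-2 − u) = u^5 + 14u^4 + 66u^3 + 141u^2 + 146u + 59.
The nonzero coefficients here are all positive, so for u > 0 every term is positive (or zero), and the constant term 59 is strictly positive.
Therefore f(t) > 0 throughout (-4, -2), and f has no zero there.

No.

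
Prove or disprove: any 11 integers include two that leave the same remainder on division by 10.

Each integer lies in one of the 10 residue classes modulo 10.
Since 11 > 10, two of the 11 integers must share a residue class by the pigeonhole principle; call them a and b.
So a and b have equal remainders mod 10, which is exactly what was to be shown.

True.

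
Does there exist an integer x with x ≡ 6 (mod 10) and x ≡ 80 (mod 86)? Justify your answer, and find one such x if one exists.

The moduli are not coprime: gcd(10, 86) = 2. Compatibility requires 2 ∣ (80 − 6) = 74, which holds, so solutions exist.
Put x = 6 + 10t, so we need 10t ≡ 74 (mod 86), equivalently (divide by 2) 5t ≡ 37 (mod 43).
Since 5·26 = 130 = 3·43 + 1, the inverse of 5 mod 43 is 26.
Multiplying by 26: t ≡ 26·37 = 962 ≡ 16 (mod 43).
Then x = 6 + 10·16 = 166.
Check: 166 mod 10 = 6, 166 mod 86 = 80. ✓

x = 166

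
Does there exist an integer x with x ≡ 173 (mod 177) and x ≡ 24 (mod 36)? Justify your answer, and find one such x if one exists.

gcd(177, 36) = 3. If x ≡ 173 (mod 177) and x ≡ 24 (mod 36), then x ≡ 173 (mod 3) and x ≡ 24 (mod 3).
These are incompatible: 173 − 24 = 149 is not divisible by 3.
Hence the system has no solution.

There is no such integer.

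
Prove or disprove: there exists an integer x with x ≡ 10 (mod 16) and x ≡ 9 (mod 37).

x = 490

The moduli 16 and 37 are coprime, so by the Chinese Remainder Theorem a unique solution modulo 592 exists.
Any solution of the first congruence is x = 10 + 16t; substituting into the second, 16t ≡ 9 − 10 ≡ 36 (mod 37).
To invert 16 modulo 37: 37 = 2·16 + 5, 16 = 3·5 + 1, 5 = 5·1 + 0, and unwinding, 1 = 16 − 3·5 = 16 − 3·(37 − 2·16) = −3·37 + 7·16. Thus 16⁻¹ ≡ 7 (mod 37).
Therefore t ≡ 7·36 = 252 ≡ 30 (mod 37).
With t = 30: x = 10 + 16·30 = 490.
Check: 490 mod 16 = 10, 490 mod 37 = 9. ✓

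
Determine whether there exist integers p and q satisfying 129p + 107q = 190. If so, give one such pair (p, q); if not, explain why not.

p = 67, q = -79

Since gcd(129, 107) = 1, every integer is an integer combination of 129 and 107.
Euclidean algorithm: 129 = 1·107 + 22, 107 = 4·22 + 19, 22 = 1·19 + 3, 19 = 6·3 + 1, 3 = 3·1 + 0.
Unwinding: 1 = 19 − 6·3 = 19 − 6·(22 − 1·19) = −6·22 + 7·19 = −6·22 + 7·(107 − 4·22) = 7·107 − 34·22 = 7·107 − 34·(129 − 1·107) = −34·129 + 41·107, i.e. 129·(-34) + 107·41 = 1.
Scaling by 190 gives the particular solution (p, q) = (-6460, 7790).
Shifting by a multiple of (107, −129) keeps it a solution: p = -6460 + 61·107 = 67, q = 7790 − 61·129 = -79.
Indeed 129·67 + 107·(-79) = 8643 − 8453 = 190.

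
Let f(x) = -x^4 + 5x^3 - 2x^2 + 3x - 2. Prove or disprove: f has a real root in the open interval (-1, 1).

Yes, f has a root in the interval.

f(-1) = -13 and f(1) = 3, which have opposite signs.
As a polynomial, f is continuous on every closed interval.
By the Intermediate Value Theorem f must vanish at some point of (-1, 1).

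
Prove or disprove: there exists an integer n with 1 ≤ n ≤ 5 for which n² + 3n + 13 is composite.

The values for n = 1, 2, …, 5 are 17, 23, 31, 41, 53, and each of these is prime.
So no value in the range makes the expression composite.

No such integer n in that range exists.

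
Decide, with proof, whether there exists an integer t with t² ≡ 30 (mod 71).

Take t = 39. Then 39² = 1521 = 21·71 + 30, so 39² ≡ 30 (mod 71).

t = 39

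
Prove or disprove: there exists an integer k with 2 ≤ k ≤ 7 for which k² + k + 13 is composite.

At k = 7: 7² + 7 + 13 = 69 = 3·23, which is composite.

k = 7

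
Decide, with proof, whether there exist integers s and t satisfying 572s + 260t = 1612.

s = 1, t = 4

Every value of 572s + 260t is a multiple of gcd(572, 260) = 52; since 52 ∣ 1612, solutions exist.
Dividing through by 52 reduces the equation to 11s + 5t = 31.
Run the Euclidean algorithm on 11 and 5: 11 = 2·5 + 1, 5 = 5·1 + 0.
Working back up the chain: 1 = 11 − 2·5. So 11·1 + 5·(-2) = 1.
Multiplying through by 31: s = 1·31 = 31, t = (-2)·31 = -62 is a solution.
Shifting by a multiple of (5, −11) keeps it a solution: s = 31 − 6·5 = 1, t = -62 + 6·11 = 4.
Indeed 572·1 + 260·4 = 572 + 1040 = 1612.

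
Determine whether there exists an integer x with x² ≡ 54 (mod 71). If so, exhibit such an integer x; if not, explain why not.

Take x = 14. Then 14² = 196 = 2·71 + 54, so 14² ≡ 54 (mod 71).

x = 14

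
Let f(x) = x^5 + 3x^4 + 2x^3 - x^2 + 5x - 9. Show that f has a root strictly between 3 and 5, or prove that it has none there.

No such root exists.

The endpoint values f(3) = 537 and f(5) = 5241 are both positive. Claim: f(x) > 0 for every x in (3, 5).
Substitute x = 3 + u, where 0 < u < 2 on the interval. Expanding, f(3 + u) = u^5 + 18u^4 + 128u^3 + 449u^2 + 782u + 537.
All 6 nonzero coefficients of this polynomial in u are positive; hence for u > 0 the value is a sum of positive terms (the constant 537 among them).
So f is strictly positive on (3, 5); no root exists in the interval.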